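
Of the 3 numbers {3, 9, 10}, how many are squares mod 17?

(3/17) = -1 → non-residue.
(9/17) = +1 → QR.
(10/17) = -1 → non-residue.
Total quadratic residues among the 3: 1.

1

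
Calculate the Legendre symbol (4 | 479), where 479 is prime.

1

Pull out 2^2: since 479 ≡ 7 (mod 8), (2/479) = +1, so (2/479)^2 = +1.
Reached (1/479) = 1. Collecting the sign flips along the way, the symbol is +1.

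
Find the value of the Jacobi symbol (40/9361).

1

Pull out 2^3: since 9361 ≡ 1 (mod 8), (2/9361) = +1, so (2/9361)^3 = +1.
Reciprocity: 5 ≡ 1 and 9361 ≡ 1 (mod 4), so (5/9361) = +(9361/5).
Reduce top mod 5: now compute (1/5).
Reached (1/5) = 1. Collecting the sign flips along the way, the symbol is +1.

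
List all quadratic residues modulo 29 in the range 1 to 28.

1 4 5 6 7 9 13 16 20 22 23 24 25 28

Square k = 1,…,14 (k and 29−k give the same square):
1²=1, 2²=4, 3²=9, 4²=16, 5²=25, 6²≡7, 7²≡20, 8²≡6, 9²≡23, 10²≡13, 11²≡5, 12²≡28, 13²≡24, 14²≡22 (mod 29).
So the quadratic residues mod 29 are {1, 4, 5, 6, 7, 9, 13, 16, 20, 22, 23, 24, 25, 28}.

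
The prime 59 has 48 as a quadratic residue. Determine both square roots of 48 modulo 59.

15, 44

Since 59 ≡ 3 (mod 4), a square root of 48 is 48^((59+1)/4) = 48^15 mod 59.
Repeated squaring: 48^2≡3, 48^4≡9, 48^8≡22 (mod 59).
48^15 = 48^(8+4+2+1) ≡ 15 (mod 59).
Check: 15² = 225 ≡ 48 (mod 59). The two roots are 15 and 44.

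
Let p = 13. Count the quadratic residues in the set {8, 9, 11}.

1

(8/13) = -1 → non-residue.
(9/13) = +1 → QR.
(11/13) = -1 → non-residue.
Total quadratic residues among the 3: 1.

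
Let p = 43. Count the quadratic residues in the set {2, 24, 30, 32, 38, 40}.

(2/43) = -1 → non-residue.
(24/43) = +1 → QR.
(30/43) = -1 → non-residue.
(32/43) = -1 → non-residue.
(38/43) = +1 → QR.
(40/43) = +1 → QR.
Total quadratic residues among the 6: 3.

3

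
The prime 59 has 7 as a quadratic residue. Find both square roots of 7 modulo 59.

Since 59 ≡ 3 (mod 4), a square root of 7 is 7^((59+1)/4) = 7^15 mod 59.
Repeated squaring: 7^2≡49, 7^4≡41, 7^8≡29 (mod 59).
7^15 = 7^(8+4+2+1) ≡ 19 (mod 59).
Check: 19² = 361 ≡ 7 (mod 59). The two roots are 19 and 40.

19, 40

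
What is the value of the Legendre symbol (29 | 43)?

-1

Euler's criterion: (29/43) ≡ 29^21 (mod 43).
29^2 ≡ 24 (mod 43)
29^4 ≡ 17 (mod 43)
29^8 ≡ 31 (mod 43)
29^16 ≡ 15 (mod 43)
29^21 = 29^(16+4+1) ≡ 42 (mod 43).
Result is 42 ≡ −1, so (29/43) = −1.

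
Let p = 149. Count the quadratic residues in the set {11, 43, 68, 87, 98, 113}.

2

(11/149) = -1 → non-residue.
(43/149) = -1 → non-residue.
(68/149) = +1 → QR.
(87/149) = -1 → non-residue.
(98/149) = -1 → non-residue.
(113/149) = +1 → QR.
Total quadratic residues among the 6: 2.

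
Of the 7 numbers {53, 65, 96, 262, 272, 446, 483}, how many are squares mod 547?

(53/547) = +1 → QR.
(65/547) = -1 → non-residue.
(96/547) = +1 → QR.
(262/547) = -1 → non-residue.
(272/547) = -1 → non-residue.
(446/547) = +1 → QR.
(483/547) = -1 → non-residue.
Total quadratic residues among the 7: 3.

3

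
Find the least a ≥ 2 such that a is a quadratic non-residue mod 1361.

(2/1361) = +1, so 2 is a residue.
(3/1361) = −1, so 3 is the smallest positive non-residue mod 1361.

3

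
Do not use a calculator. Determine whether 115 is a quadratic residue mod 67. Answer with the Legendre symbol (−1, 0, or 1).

-1

Euler's criterion: (115/67) ≡ 48^33 (mod 67).
48^2 ≡ 26 (mod 67)
48^4 ≡ 6 (mod 67)
48^8 ≡ 36 (mod 67)
48^16 ≡ 23 (mod 67)
48^32 ≡ 60 (mod 67)
48^33 = 48^(32+1) ≡ 66 (mod 67).
Result is 66 ≡ −1, so (115/67) = −1.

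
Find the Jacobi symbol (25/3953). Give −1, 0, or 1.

1

Reciprocity: 25 ≡ 1 and 3953 ≡ 1 (mod 4), so (25/3953) = +(3953/25).
Reduce top mod 25: now compute (3/25).
Reciprocity: 3 ≡ 3 and 25 ≡ 1 (mod 4), so (3/25) = +(25/3).
Reduce top mod 3: now compute (1/3).
Reached (1/3) = 1. Collecting the sign flips along the way, the symbol is +1.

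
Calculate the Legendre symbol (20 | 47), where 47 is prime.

-1

Pull out 2^2: since 47 ≡ 7 (mod 8), (2/47) = +1, so (2/47)^2 = +1.
Reciprocity: 5 ≡ 1 and 47 ≡ 3 (mod 4), so (5/47) = +(47/5).
Reduce top mod 5: now compute (2/5).
Pull out 2: since 5 ≡ 5 (mod 8), (2/5) = -1.
Reached (1/5) = 1. Collecting the sign flips along the way, the symbol is -1.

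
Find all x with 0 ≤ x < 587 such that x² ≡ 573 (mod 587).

Since 587 ≡ 3 (mod 4), a square root of 573 is 573^((587+1)/4) = 573^147 mod 587.
Repeated squaring: 573^2≡196, 573^4≡261, 573^8≡29, 573^16≡254, 573^32≡533, 573^64≡568, 573^128≡361 (mod 587).
573^147 = 573^(128+16+2+1) ≡ 409 (mod 587).
Check: 409² = 167281 ≡ 573 (mod 587). The two roots are 178 and 409.

178, 409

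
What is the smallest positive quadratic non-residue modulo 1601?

(2/1601) = +1, so 2 is a residue.
(3/1601) = −1, so 3 is the smallest positive non-residue mod 1601.

3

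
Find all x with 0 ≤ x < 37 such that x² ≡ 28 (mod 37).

37 ≡ 1 (mod 4), so we find a root by search.
Trying successive values, 18² = 324 ≡ 28 (mod 37). The other root is 37 − 18 = 19.

18, 19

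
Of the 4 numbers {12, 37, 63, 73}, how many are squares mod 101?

1

(12/101) = -1 → non-residue.
(37/101) = +1 → QR.
(63/101) = -1 → non-residue.
(73/101) = -1 → non-residue.
Total quadratic residues among the 4: 1.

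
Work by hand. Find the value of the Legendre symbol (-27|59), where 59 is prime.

Euler's criterion: (-27/59) ≡ 32^29 (mod 59).
32^2 ≡ 21 (mod 59)
32^4 ≡ 28 (mod 59)
32^8 ≡ 17 (mod 59)
32^16 ≡ 53 (mod 59)
32^29 = 32^(16+8+4+1) ≡ 58 (mod 59).
Result is 58 ≡ −1, so (-27/59) = −1.

-1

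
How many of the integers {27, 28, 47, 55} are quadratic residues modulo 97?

(27/97) = +1 → QR.
(28/97) = -1 → non-residue.
(47/97) = +1 → QR.
(55/97) = -1 → non-residue.
Total quadratic residues among the 4: 2.

2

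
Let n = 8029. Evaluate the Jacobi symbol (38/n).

Pull out 2: since 8029 ≡ 5 (mod 8), (2/8029) = -1.
Reciprocity: 19 ≡ 3 and 8029 ≡ 1 (mod 4), so (19/8029) = +(8029/19).
Reduce top mod 19: now compute (11/19).
Reciprocity: 11 ≡ 3 and 19 ≡ 3 (mod 4), so (11/19) = −(19/11).
Reduce top mod 11: now compute (8/11).
Pull out 2^3: since 11 ≡ 3 (mod 8), (2/11) = -1, so (2/11)^3 = -1.
Reached (1/11) = 1. Collecting the sign flips along the way, the symbol is -1.

-1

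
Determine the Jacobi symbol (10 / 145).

Pull out 2: since 145 ≡ 1 (mod 8), (2/145) = +1.
Reciprocity: 5 ≡ 1 and 145 ≡ 1 (mod 4), so (5/145) = +(145/5).
Reduce top mod 5: now compute (0/5).
Top reduces to 0: gcd > 1, so the symbol is 0.

0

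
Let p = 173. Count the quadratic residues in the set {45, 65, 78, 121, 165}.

2

(45/173) = -1 → non-residue.
(65/173) = -1 → non-residue.
(78/173) = +1 → QR.
(121/173) = +1 → QR.
(165/173) = -1 → non-residue.
Total quadratic residues among the 5: 2.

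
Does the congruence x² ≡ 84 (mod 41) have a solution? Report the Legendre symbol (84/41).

Euler's criterion: (84/41) ≡ 2^20 (mod 41).
2^2 ≡ 4 (mod 41)
2^4 ≡ 16 (mod 41)
2^8 ≡ 10 (mod 41)
2^16 ≡ 18 (mod 41)
2^20 = 2^(16+4) ≡ 1 (mod 41).
Result is 1, so (84/41) = 1.

1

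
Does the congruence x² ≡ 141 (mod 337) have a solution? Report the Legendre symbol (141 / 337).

Reciprocity: 141 ≡ 1 and 337 ≡ 1 (mod 4), so (141/337) = +(337/141).
Reduce top mod 141: now compute (55/141).
Reciprocity: 55 ≡ 3 and 141 ≡ 1 (mod 4), so (55/141) = +(141/55).
Reduce top mod 55: now compute (31/55).
Reciprocity: 31 ≡ 3 and 55 ≡ 3 (mod 4), so (31/55) = −(55/31).
Reduce top mod 31: now compute (24/31).
Pull out 2^3: since 31 ≡ 7 (mod 8), (2/31) = +1, so (2/31)^3 = +1.
Reciprocity: 3 ≡ 3 and 31 ≡ 3 (mod 4), so (3/31) = −(31/3).
Reduce top mod 3: now compute (1/3).
Reached (1/3) = 1. Collecting the sign flips along the way, the symbol is +1.

1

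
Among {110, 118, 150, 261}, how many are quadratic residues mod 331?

3

(110/331) = +1 → QR.
(118/331) = +1 → QR.
(150/331) = +1 → QR.
(261/331) = -1 → non-residue.
Total quadratic residues among the 4: 3.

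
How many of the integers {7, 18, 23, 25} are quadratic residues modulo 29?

(7/29) = +1 → QR.
(18/29) = -1 → non-residue.
(23/29) = +1 → QR.
(25/29) = +1 → QR.
Total quadratic residues among the 4: 3.

3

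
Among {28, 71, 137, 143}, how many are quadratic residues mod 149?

(28/149) = +1 → QR.
(71/149) = -1 → non-residue.
(137/149) = -1 → non-residue.
(143/149) = +1 → QR.
Total quadratic residues among the 4: 2.

2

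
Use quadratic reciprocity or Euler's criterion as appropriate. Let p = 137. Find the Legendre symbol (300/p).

Euler's criterion: (300/137) ≡ 26^68 (mod 137).
26^2 ≡ 128 (mod 137)
26^4 ≡ 81 (mod 137)
26^8 ≡ 122 (mod 137)
26^16 ≡ 88 (mod 137)
26^32 ≡ 72 (mod 137)
26^64 ≡ 115 (mod 137)
26^68 = 26^(64+4) ≡ 136 (mod 137).
Result is 136 ≡ −1, so (300/137) = −1.

-1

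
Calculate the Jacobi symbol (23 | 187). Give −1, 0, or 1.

-1

Reciprocity: 23 ≡ 3 and 187 ≡ 3 (mod 4), so (23/187) = −(187/23).
Reduce top mod 23: now compute (3/23).
Reciprocity: 3 ≡ 3 and 23 ≡ 3 (mod 4), so (3/23) = −(23/3).
Reduce top mod 3: now compute (2/3).
Pull out 2: since 3 ≡ 3 (mod 8), (2/3) = -1.
Reached (1/3) = 1. Collecting the sign flips along the way, the symbol is -1.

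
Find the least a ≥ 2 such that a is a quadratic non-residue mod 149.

2

(2/149) = −1, so 2 is the smallest positive non-residue mod 149.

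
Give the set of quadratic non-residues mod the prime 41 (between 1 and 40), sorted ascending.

Square k = 1,…,20 (k and 41−k give the same square):
1²=1, 2²=4, 3²=9, 4²=16, 5²=25, 6²=36, 7²≡8, 8²≡23, 9²≡40, 10²≡18, 11²≡39, 12²≡21, 13²≡5, 14²≡32, 15²≡20, 16²≡10, 17²≡2, 18²≡37, 19²≡33, 20²≡31 (mod 41).
The residues are {1, 2, 4, 5, 8, 9, 10, 16, 18, 20, 21, 23, 25, 31, 32, 33, 36, 37, 39, 40}; the non-residues are the remaining 20 nonzero classes.

3, 6, 7, 11, 12, 13, 14, 15, 17, 19, 22, 24, 26, 27, 28, 29, 30, 34, 35, 38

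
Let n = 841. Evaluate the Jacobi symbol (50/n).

Pull out 2: since 841 ≡ 1 (mod 8), (2/841) = +1.
Reciprocity: 25 ≡ 1 and 841 ≡ 1 (mod 4), so (25/841) = +(841/25).
Reduce top mod 25: now compute (16/25).
Pull out 2^4: since 25 ≡ 1 (mod 8), (2/25) = +1, so (2/25)^4 = +1.
Reached (1/25) = 1. Collecting the sign flips along the way, the symbol is +1.

1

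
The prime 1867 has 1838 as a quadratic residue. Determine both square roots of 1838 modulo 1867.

850, 1017

Since 1867 ≡ 3 (mod 4), a square root of 1838 is 1838^((1867+1)/4) = 1838^467 mod 1867.
Repeated squaring: 1838^2≡841, 1838^4≡1555, 1838^8≡260, 1838^16≡388, 1838^32≡1184, 1838^64≡1606, 1838^128≡909, 1838^256≡1067 (mod 1867).
1838^467 = 1838^(256+128+64+16+2+1) ≡ 850 (mod 1867).
Check: 850² = 722500 ≡ 1838 (mod 1867). The two roots are 850 and 1017.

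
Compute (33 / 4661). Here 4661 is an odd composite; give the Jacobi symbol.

1

Reciprocity: 33 ≡ 1 and 4661 ≡ 1 (mod 4), so (33/4661) = +(4661/33).
Reduce top mod 33: now compute (8/33).
Pull out 2^3: since 33 ≡ 1 (mod 8), (2/33) = +1, so (2/33)^3 = +1.
Reached (1/33) = 1. Collecting the sign flips along the way, the symbol is +1.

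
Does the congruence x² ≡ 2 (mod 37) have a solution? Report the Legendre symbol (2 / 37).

Euler's criterion: (2/37) ≡ 2^18 (mod 37).
2^2 ≡ 4 (mod 37)
2^4 ≡ 16 (mod 37)
2^8 ≡ 34 (mod 37)
2^16 ≡ 9 (mod 37)
2^18 = 2^(16+2) ≡ 36 (mod 37).
Result is 36 ≡ −1, so (2/37) = −1.

-1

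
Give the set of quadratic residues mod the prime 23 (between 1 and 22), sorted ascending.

Square k = 1,…,11 (k and 23−k give the same square):
1²=1, 2²=4, 3²=9, 4²=16, 5²≡2, 6²≡13, 7²≡3, 8²≡18, 9²≡12, 10²≡8, 11²≡6 (mod 23).
So the quadratic residues mod 23 are {1, 2, 3, 4, 6, 8, 9, 12, 13, 16, 18}.

1 2 3 4 6 8 9 12 13 16 18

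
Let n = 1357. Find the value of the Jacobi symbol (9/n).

Reciprocity: 9 ≡ 1 and 1357 ≡ 1 (mod 4), so (9/1357) = +(1357/9).
Reduce top mod 9: now compute (7/9).
Reciprocity: 7 ≡ 3 and 9 ≡ 1 (mod 4), so (7/9) = +(9/7).
Reduce top mod 7: now compute (2/7).
Pull out 2: since 7 ≡ 7 (mod 8), (2/7) = +1.
Reached (1/7) = 1. Collecting the sign flips along the way, the symbol is +1.

1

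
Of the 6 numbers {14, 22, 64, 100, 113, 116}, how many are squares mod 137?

4

(14/137) = +1 → QR.
(22/137) = +1 → QR.
(64/137) = +1 → QR.
(100/137) = +1 → QR.
(113/137) = -1 → non-residue.
(116/137) = -1 → non-residue.
Total quadratic residues among the 6: 4.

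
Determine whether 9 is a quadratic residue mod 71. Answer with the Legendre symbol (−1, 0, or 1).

1

Euler's criterion: (9/71) ≡ 9^35 (mod 71).
9^2 ≡ 10 (mod 71)
9^4 ≡ 29 (mod 71)
9^8 ≡ 60 (mod 71)
9^16 ≡ 50 (mod 71)
9^32 ≡ 15 (mod 71)
9^35 = 9^(32+2+1) ≡ 1 (mod 71).
Result is 1, so (9/71) = 1.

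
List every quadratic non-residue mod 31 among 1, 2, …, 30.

3, 6, 11, 12, 13, 15, 17, 21, 22, 23, 24, 26, 27, 29, 30

Square k = 1,…,15 (k and 31−k give the same square):
1²=1, 2²=4, 3²=9, 4²=16, 5²=25, 6²≡5, 7²≡18, 8²≡2, 9²≡19, 10²≡7, 11²≡28, 12²≡20, 13²≡14, 14²≡10, 15²≡8 (mod 31).
The residues are {1, 2, 4, 5, 7, 8, 9, 10, 14, 16, 18, 19, 20, 25, 28}; the non-residues are the remaining 15 nonzero classes.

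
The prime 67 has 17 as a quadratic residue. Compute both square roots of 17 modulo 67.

33, 34

Since 67 ≡ 3 (mod 4), a square root of 17 is 17^((67+1)/4) = 17^17 mod 67.
Repeated squaring: 17^2≡21, 17^4≡39, 17^8≡47, 17^16≡65 (mod 67).
17^17 = 17^(16+1) ≡ 33 (mod 67).
Check: 33² = 1089 ≡ 17 (mod 67). The two roots are 33 and 34.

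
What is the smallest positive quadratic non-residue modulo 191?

7

(2/191) = +1, so 2 is a residue.
(3/191) = +1, so 3 is a residue.
(4/191) = +1, so 4 is a residue.
(5/191) = +1, so 5 is a residue.
(6/191) = +1, so 6 is a residue.
(7/191) = −1, so 7 is the smallest positive non-residue mod 191.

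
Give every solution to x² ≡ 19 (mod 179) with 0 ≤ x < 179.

Since 179 ≡ 3 (mod 4), a square root of 19 is 19^((179+1)/4) = 19^45 mod 179.
Repeated squaring: 19^2≡3, 19^4≡9, 19^8≡81, 19^16≡117, 19^32≡85 (mod 179).
19^45 = 19^(32+8+4+1) ≡ 52 (mod 179).
Check: 52² = 2704 ≡ 19 (mod 179). The two roots are 52 and 127.

52, 127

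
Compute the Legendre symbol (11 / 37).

1

Euler's criterion: (11/37) ≡ 11^18 (mod 37).
11^2 ≡ 10 (mod 37)
11^4 ≡ 26 (mod 37)
11^8 ≡ 10 (mod 37)
11^16 ≡ 26 (mod 37)
11^18 = 11^(16+2) ≡ 1 (mod 37).
Result is 1, so (11/37) = 1.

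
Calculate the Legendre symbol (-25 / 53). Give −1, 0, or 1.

First reduce: -25 ≡ 28 (mod 53).
Pull out 2^2: since 53 ≡ 5 (mod 8), (2/53) = -1, so (2/53)^2 = +1.
Reciprocity: 7 ≡ 3 and 53 ≡ 1 (mod 4), so (7/53) = +(53/7).
Reduce top mod 7: now compute (4/7).
Pull out 2^2: since 7 ≡ 7 (mod 8), (2/7) = +1, so (2/7)^2 = +1.
Reached (1/7) = 1. Collecting the sign flips along the way, the symbol is +1.

1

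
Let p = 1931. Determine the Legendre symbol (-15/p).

-1

First reduce: -15 ≡ 1916 (mod 1931).
Pull out 2^2: since 1931 ≡ 3 (mod 8), (2/1931) = -1, so (2/1931)^2 = +1.
Reciprocity: 479 ≡ 3 and 1931 ≡ 3 (mod 4), so (479/1931) = −(1931/479).
Reduce top mod 479: now compute (15/479).
Reciprocity: 15 ≡ 3 and 479 ≡ 3 (mod 4), so (15/479) = −(479/15).
Reduce top mod 15: now compute (14/15).
Pull out 2: since 15 ≡ 7 (mod 8), (2/15) = +1.
Reciprocity: 7 ≡ 3 and 15 ≡ 3 (mod 4), so (7/15) = −(15/7).
Reduce top mod 7: now compute (1/7).
Reached (1/7) = 1. Collecting the sign flips along the way, the symbol is -1.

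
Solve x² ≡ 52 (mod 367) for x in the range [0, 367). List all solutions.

Since 367 ≡ 3 (mod 4), a square root of 52 is 52^((367+1)/4) = 52^92 mod 367.
Repeated squaring: 52^2≡135, 52^4≡242, 52^8≡211, 52^16≡114, 52^32≡151, 52^64≡47 (mod 367).
52^92 = 52^(64+16+8+4) ≡ 137 (mod 367).
Check: 137² = 18769 ≡ 52 (mod 367). The two roots are 137 and 230.

137, 230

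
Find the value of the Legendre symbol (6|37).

Euler's criterion: (6/37) ≡ 6^18 (mod 37).
6^2 ≡ 36 (mod 37)
6^4 ≡ 1 (mod 37)
6^8 ≡ 1 (mod 37)
6^16 ≡ 1 (mod 37)
6^18 = 6^(16+2) ≡ 36 (mod 37).
Result is 36 ≡ −1, so (6/37) = −1.

-1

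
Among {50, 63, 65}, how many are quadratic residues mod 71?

(50/71) = +1 → QR.
(63/71) = -1 → non-residue.
(65/71) = -1 → non-residue.
Total quadratic residues among the 3: 1.

1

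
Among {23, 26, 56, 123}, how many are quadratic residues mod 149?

2

(23/149) = -1 → non-residue.
(26/149) = +1 → QR.
(56/149) = -1 → non-residue.
(123/149) = +1 → QR.
Total quadratic residues among the 4: 2.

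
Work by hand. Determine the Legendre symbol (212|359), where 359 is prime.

Pull out 2^2: since 359 ≡ 7 (mod 8), (2/359) = +1, so (2/359)^2 = +1.
Reciprocity: 53 ≡ 1 and 359 ≡ 3 (mod 4), so (53/359) = +(359/53).
Reduce top mod 53: now compute (41/53).
Reciprocity: 41 ≡ 1 and 53 ≡ 1 (mod 4), so (41/53) = +(53/41).
Reduce top mod 41: now compute (12/41).
Pull out 2^2: since 41 ≡ 1 (mod 8), (2/41) = +1, so (2/41)^2 = +1.
Reciprocity: 3 ≡ 3 and 41 ≡ 1 (mod 4), so (3/41) = +(41/3).
Reduce top mod 3: now compute (2/3).
Pull out 2: since 3 ≡ 3 (mod 8), (2/3) = -1.
Reached (1/3) = 1. Collecting the sign flips along the way, the symbol is -1.

-1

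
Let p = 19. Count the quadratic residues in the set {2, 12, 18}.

(2/19) = -1 → non-residue.
(12/19) = -1 → non-residue.
(18/19) = -1 → non-residue.
Total quadratic residues among the 3: 0.

0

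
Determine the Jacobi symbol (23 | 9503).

-1

Reciprocity: 23 ≡ 3 and 9503 ≡ 3 (mod 4), so (23/9503) = −(9503/23).
Reduce top mod 23: now compute (4/23).
Pull out 2^2: since 23 ≡ 7 (mod 8), (2/23) = +1, so (2/23)^2 = +1.
Reached (1/23) = 1. Collecting the sign flips along the way, the symbol is -1.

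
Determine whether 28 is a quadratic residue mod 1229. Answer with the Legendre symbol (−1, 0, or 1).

Pull out 2^2: since 1229 ≡ 5 (mod 8), (2/1229) = -1, so (2/1229)^2 = +1.
Reciprocity: 7 ≡ 3 and 1229 ≡ 1 (mod 4), so (7/1229) = +(1229/7).
Reduce top mod 7: now compute (4/7).
Pull out 2^2: since 7 ≡ 7 (mod 8), (2/7) = +1, so (2/7)^2 = +1.
Reached (1/7) = 1. Collecting the sign flips along the way, the symbol is +1.

1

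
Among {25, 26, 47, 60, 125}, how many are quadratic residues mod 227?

(25/227) = +1 → QR.
(26/227) = +1 → QR.
(47/227) = +1 → QR.
(60/227) = -1 → non-residue.
(125/227) = -1 → non-residue.
Total quadratic residues among the 5: 3.

3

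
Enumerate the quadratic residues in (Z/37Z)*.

Square k = 1,…,18 (k and 37−k give the same square):
1²=1, 2²=4, 3²=9, 4²=16, 5²=25, 6²=36, 7²≡12, 8²≡27, 9²≡7, 10²≡26, 11²≡10, 12²≡33, 13²≡21, 14²≡11, 15²≡3, 16²≡34, 17²≡30, 18²≡28 (mod 37).
So the quadratic residues mod 37 are {1, 3, 4, 7, 9, 10, 11, 12, 16, 21, 25, 26, 27, 28, 30, 33, 34, 36}.

1 3 4 7 9 10 11 12 16 21 25 26 27 28 30 33 34 36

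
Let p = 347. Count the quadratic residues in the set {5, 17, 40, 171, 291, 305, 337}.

(5/347) = -1 → non-residue.
(17/347) = -1 → non-residue.
(40/347) = +1 → QR.
(171/347) = -1 → non-residue.
(291/347) = -1 → non-residue.
(305/347) = -1 → non-residue.
(337/347) = -1 → non-residue.
Total quadratic residues among the 7: 1.

1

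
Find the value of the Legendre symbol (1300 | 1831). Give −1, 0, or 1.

-1

Pull out 2^2: since 1831 ≡ 7 (mod 8), (2/1831) = +1, so (2/1831)^2 = +1.
Reciprocity: 325 ≡ 1 and 1831 ≡ 3 (mod 4), so (325/1831) = +(1831/325).
Reduce top mod 325: now compute (206/325).
Pull out 2: since 325 ≡ 5 (mod 8), (2/325) = -1.
Reciprocity: 103 ≡ 3 and 325 ≡ 1 (mod 4), so (103/325) = +(325/103).
Reduce top mod 103: now compute (16/103).
Pull out 2^4: since 103 ≡ 7 (mod 8), (2/103) = +1, so (2/103)^4 = +1.
Reached (1/103) = 1. Collecting the sign flips along the way, the symbol is -1.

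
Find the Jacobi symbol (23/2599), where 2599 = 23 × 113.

Reciprocity: 23 ≡ 3 and 2599 ≡ 3 (mod 4), so (23/2599) = −(2599/23).
Reduce top mod 23: now compute (0/23).
Top reduces to 0: gcd > 1, so the symbol is 0.

0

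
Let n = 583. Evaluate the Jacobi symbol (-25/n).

-1

First reduce: -25 ≡ 558 (mod 583).
Pull out 2: since 583 ≡ 7 (mod 8), (2/583) = +1.
Reciprocity: 279 ≡ 3 and 583 ≡ 3 (mod 4), so (279/583) = −(583/279).
Reduce top mod 279: now compute (25/279).
Reciprocity: 25 ≡ 1 and 279 ≡ 3 (mod 4), so (25/279) = +(279/25).
Reduce top mod 25: now compute (4/25).
Pull out 2^2: since 25 ≡ 1 (mod 8), (2/25) = +1, so (2/25)^2 = +1.
Reached (1/25) = 1. Collecting the sign flips along the way, the symbol is -1.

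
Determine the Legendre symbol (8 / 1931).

-1

Pull out 2^3: since 1931 ≡ 3 (mod 8), (2/1931) = -1, so (2/1931)^3 = -1.
Reached (1/1931) = 1. Collecting the sign flips along the way, the symbol is -1.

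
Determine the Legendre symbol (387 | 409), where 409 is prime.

Reciprocity: 387 ≡ 3 and 409 ≡ 1 (mod 4), so (387/409) = +(409/387).
Reduce top mod 387: now compute (22/387).
Pull out 2: since 387 ≡ 3 (mod 8), (2/387) = -1.
Reciprocity: 11 ≡ 3 and 387 ≡ 3 (mod 4), so (11/387) = −(387/11).
Reduce top mod 11: now compute (2/11).
Pull out 2: since 11 ≡ 3 (mod 8), (2/11) = -1.
Reached (1/11) = 1. Collecting the sign flips along the way, the symbol is -1.

-1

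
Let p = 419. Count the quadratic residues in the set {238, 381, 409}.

2

(238/419) = +1 → QR.
(381/419) = -1 → non-residue.
(409/419) = +1 → QR.
Total quadratic residues among the 3: 2.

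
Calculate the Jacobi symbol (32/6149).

-1

Pull out 2^5: since 6149 ≡ 5 (mod 8), (2/6149) = -1, so (2/6149)^5 = -1.
Reached (1/6149) = 1. Collecting the sign flips along the way, the symbol is -1.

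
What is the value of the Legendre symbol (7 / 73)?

-1

Euler's criterion: (7/73) ≡ 7^36 (mod 73).
7^2 ≡ 49 (mod 73)
7^4 ≡ 65 (mod 73)
7^8 ≡ 64 (mod 73)
7^16 ≡ 8 (mod 73)
7^32 ≡ 64 (mod 73)
7^36 = 7^(32+4) ≡ 72 (mod 73).
Result is 72 ≡ −1, so (7/73) = −1.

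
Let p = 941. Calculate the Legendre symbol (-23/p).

First reduce: -23 ≡ 918 (mod 941).
Pull out 2: since 941 ≡ 5 (mod 8), (2/941) = -1.
Reciprocity: 459 ≡ 3 and 941 ≡ 1 (mod 4), so (459/941) = +(941/459).
Reduce top mod 459: now compute (23/459).
Reciprocity: 23 ≡ 3 and 459 ≡ 3 (mod 4), so (23/459) = −(459/23).
Reduce top mod 23: now compute (22/23).
Pull out 2: since 23 ≡ 7 (mod 8), (2/23) = +1.
Reciprocity: 11 ≡ 3 and 23 ≡ 3 (mod 4), so (11/23) = −(23/11).
Reduce top mod 11: now compute (1/11).
Reached (1/11) = 1. Collecting the sign flips along the way, the symbol is -1.

-1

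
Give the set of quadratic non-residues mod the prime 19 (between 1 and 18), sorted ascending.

Square k = 1,…,9 (k and 19−k give the same square):
1²=1, 2²=4, 3²=9, 4²=16, 5²≡6, 6²≡17, 7²≡11, 8²≡7, 9²≡5 (mod 19).
The residues are {1, 4, 5, 6, 7, 9, 11, 16, 17}; the non-residues are the remaining 9 nonzero classes.

2,3,8,10,12,13,14,15,18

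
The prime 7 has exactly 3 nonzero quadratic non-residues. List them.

3,5,6

Square k = 1,…,3 (k and 7−k give the same square):
1²=1, 2²=4, 3²≡2 (mod 7).
The residues are {1, 2, 4}; the non-residues are the remaining 3 nonzero classes.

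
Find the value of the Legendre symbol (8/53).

Pull out 2^3: since 53 ≡ 5 (mod 8), (2/53) = -1, so (2/53)^3 = -1.
Reached (1/53) = 1. Collecting the sign flips along the way, the symbol is -1.

-1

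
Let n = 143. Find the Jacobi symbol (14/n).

1

Pull out 2: since 143 ≡ 7 (mod 8), (2/143) = +1.
Reciprocity: 7 ≡ 3 and 143 ≡ 3 (mod 4), so (7/143) = −(143/7).
Reduce top mod 7: now compute (3/7).
Reciprocity: 3 ≡ 3 and 7 ≡ 3 (mod 4), so (3/7) = −(7/3).
Reduce top mod 3: now compute (1/3).
Reached (1/3) = 1. Collecting the sign flips along the way, the symbol is +1.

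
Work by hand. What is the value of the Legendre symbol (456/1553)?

1

Pull out 2^3: since 1553 ≡ 1 (mod 8), (2/1553) = +1, so (2/1553)^3 = +1.
Reciprocity: 57 ≡ 1 and 1553 ≡ 1 (mod 4), so (57/1553) = +(1553/57).
Reduce top mod 57: now compute (14/57).
Pull out 2: since 57 ≡ 1 (mod 8), (2/57) = +1.
Reciprocity: 7 ≡ 3 and 57 ≡ 1 (mod 4), so (7/57) = +(57/7).
Reduce top mod 7: now compute (1/7).
Reached (1/7) = 1. Collecting the sign flips along the way, the symbol is +1.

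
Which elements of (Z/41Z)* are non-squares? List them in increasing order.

3, 6, 7, 11, 12, 13, 14, 15, 17, 19, 22, 24, 26, 27, 28, 29, 30, 34, 35, 38

Square k = 1,…,20 (k and 41−k give the same square):
1²=1, 2²=4, 3²=9, 4²=16, 5²=25, 6²=36, 7²≡8, 8²≡23, 9²≡40, 10²≡18, 11²≡39, 12²≡21, 13²≡5, 14²≡32, 15²≡20, 16²≡10, 17²≡2, 18²≡37, 19²≡33, 20²≡31 (mod 41).
The residues are {1, 2, 4, 5, 8, 9, 10, 16, 18, 20, 21, 23, 25, 31, 32, 33, 36, 37, 39, 40}; the non-residues are the remaining 20 nonzero classes.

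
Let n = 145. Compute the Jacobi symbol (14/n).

Pull out 2: since 145 ≡ 1 (mod 8), (2/145) = +1.
Reciprocity: 7 ≡ 3 and 145 ≡ 1 (mod 4), so (7/145) = +(145/7).
Reduce top mod 7: now compute (5/7).
Reciprocity: 5 ≡ 1 and 7 ≡ 3 (mod 4), so (5/7) = +(7/5).
Reduce top mod 5: now compute (2/5).
Pull out 2: since 5 ≡ 5 (mod 8), (2/5) = -1.
Reached (1/5) = 1. Collecting the sign flips along the way, the symbol is -1.

-1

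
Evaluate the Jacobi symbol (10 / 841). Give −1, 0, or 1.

1

Pull out 2: since 841 ≡ 1 (mod 8), (2/841) = +1.
Reciprocity: 5 ≡ 1 and 841 ≡ 1 (mod 4), so (5/841) = +(841/5).
Reduce top mod 5: now compute (1/5).
Reached (1/5) = 1. Collecting the sign flips along the way, the symbol is +1.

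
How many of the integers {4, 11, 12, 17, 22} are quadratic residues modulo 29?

2

(4/29) = +1 → QR.
(11/29) = -1 → non-residue.
(12/29) = -1 → non-residue.
(17/29) = -1 → non-residue.
(22/29) = +1 → QR.
Total quadratic residues among the 5: 2.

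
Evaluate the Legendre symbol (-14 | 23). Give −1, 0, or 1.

1

First reduce: -14 ≡ 9 (mod 23).
Reciprocity: 9 ≡ 1 and 23 ≡ 3 (mod 4), so (9/23) = +(23/9).
Reduce top mod 9: now compute (5/9).
Reciprocity: 5 ≡ 1 and 9 ≡ 1 (mod 4), so (5/9) = +(9/5).
Reduce top mod 5: now compute (4/5).
Pull out 2^2: since 5 ≡ 5 (mod 8), (2/5) = -1, so (2/5)^2 = +1.
Reached (1/5) = 1. Collecting the sign flips along the way, the symbol is +1.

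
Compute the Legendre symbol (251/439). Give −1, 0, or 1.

1

Reciprocity: 251 ≡ 3 and 439 ≡ 3 (mod 4), so (251/439) = −(439/251).
Reduce top mod 251: now compute (188/251).
Pull out 2^2: since 251 ≡ 3 (mod 8), (2/251) = -1, so (2/251)^2 = +1.
Reciprocity: 47 ≡ 3 and 251 ≡ 3 (mod 4), so (47/251) = −(251/47).
Reduce top mod 47: now compute (16/47).
Pull out 2^4: since 47 ≡ 7 (mod 8), (2/47) = +1, so (2/47)^4 = +1.
Reached (1/47) = 1. Collecting the sign flips along the way, the symbol is +1.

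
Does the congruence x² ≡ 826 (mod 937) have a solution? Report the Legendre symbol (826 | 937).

Euler's criterion: (826/937) ≡ 826^468 (mod 937).
826^2 ≡ 140 (mod 937)
826^4 ≡ 860 (mod 937)
826^8 ≡ 307 (mod 937)
826^16 ≡ 549 (mod 937)
826^32 ≡ 624 (mod 937)
826^64 ≡ 521 (mod 937)
826^128 ≡ 648 (mod 937)
826^256 ≡ 128 (mod 937)
826^468 = 826^(256+128+64+16+4) ≡ 1 (mod 937).
Result is 1, so (826/937) = 1.

1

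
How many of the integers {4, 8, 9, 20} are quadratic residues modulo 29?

(4/29) = +1 → QR.
(8/29) = -1 → non-residue.
(9/29) = +1 → QR.
(20/29) = +1 → QR.
Total quadratic residues among the 4: 3.

3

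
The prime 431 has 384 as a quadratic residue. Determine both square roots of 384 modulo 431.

162, 269

Since 431 ≡ 3 (mod 4), a square root of 384 is 384^((431+1)/4) = 384^108 mod 431.
Repeated squaring: 384^2≡54, 384^4≡330, 384^8≡288, 384^16≡192, 384^32≡229, 384^64≡290 (mod 431).
384^108 = 384^(64+32+8+4) ≡ 162 (mod 431).
Check: 162² = 26244 ≡ 384 (mod 431). The two roots are 162 and 269.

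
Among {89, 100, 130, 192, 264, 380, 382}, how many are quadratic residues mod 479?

4

(89/479) = +1 → QR.
(100/479) = +1 → QR.
(130/479) = -1 → non-residue.
(192/479) = +1 → QR.
(264/479) = +1 → QR.
(380/479) = -1 → non-residue.
(382/479) = -1 → non-residue.
Total quadratic residues among the 7: 4.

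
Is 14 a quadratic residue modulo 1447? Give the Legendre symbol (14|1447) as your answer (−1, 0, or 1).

1

Pull out 2: since 1447 ≡ 7 (mod 8), (2/1447) = +1.
Reciprocity: 7 ≡ 3 and 1447 ≡ 3 (mod 4), so (7/1447) = −(1447/7).
Reduce top mod 7: now compute (5/7).
Reciprocity: 5 ≡ 1 and 7 ≡ 3 (mod 4), so (5/7) = +(7/5).
Reduce top mod 5: now compute (2/5).
Pull out 2: since 5 ≡ 5 (mod 8), (2/5) = -1.
Reached (1/5) = 1. Collecting the sign flips along the way, the symbol is +1.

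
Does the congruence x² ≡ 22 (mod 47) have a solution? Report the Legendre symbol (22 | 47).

Euler's criterion: (22/47) ≡ 22^23 (mod 47).
22^2 ≡ 14 (mod 47)
22^4 ≡ 8 (mod 47)
22^8 ≡ 17 (mod 47)
22^16 ≡ 7 (mod 47)
22^23 = 22^(16+4+2+1) ≡ 46 (mod 47).
Result is 46 ≡ −1, so (22/47) = −1.

-1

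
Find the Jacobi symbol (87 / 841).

Reciprocity: 87 ≡ 3 and 841 ≡ 1 (mod 4), so (87/841) = +(841/87).
Reduce top mod 87: now compute (58/87).
Pull out 2: since 87 ≡ 7 (mod 8), (2/87) = +1.
Reciprocity: 29 ≡ 1 and 87 ≡ 3 (mod 4), so (29/87) = +(87/29).
Reduce top mod 29: now compute (0/29).
Top reduces to 0: gcd > 1, so the symbol is 0.

0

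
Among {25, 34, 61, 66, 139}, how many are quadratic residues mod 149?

(25/149) = +1 → QR.
(34/149) = -1 → non-residue.
(61/149) = +1 → QR.
(66/149) = -1 → non-residue.
(139/149) = -1 → non-residue.
Total quadratic residues among the 5: 2.

2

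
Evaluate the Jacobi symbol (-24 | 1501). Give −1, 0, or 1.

First reduce: -24 ≡ 1477 (mod 1501).
Reciprocity: 1477 ≡ 1 and 1501 ≡ 1 (mod 4), so (1477/1501) = +(1501/1477).
Reduce top mod 1477: now compute (24/1477).
Pull out 2^3: since 1477 ≡ 5 (mod 8), (2/1477) = -1, so (2/1477)^3 = -1.
Reciprocity: 3 ≡ 3 and 1477 ≡ 1 (mod 4), so (3/1477) = +(1477/3).
Reduce top mod 3: now compute (1/3).
Reached (1/3) = 1. Collecting the sign flips along the way, the symbol is -1.

-1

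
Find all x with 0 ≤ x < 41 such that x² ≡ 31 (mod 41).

41 ≡ 1 (mod 4), so we find a root by search.
Trying successive values, 20² = 400 ≡ 31 (mod 41). The other root is 41 − 20 = 21.

20, 21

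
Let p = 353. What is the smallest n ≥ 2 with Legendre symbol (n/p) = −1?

3

(2/353) = +1, so 2 is a residue.
(3/353) = −1, so 3 is the smallest positive non-residue mod 353.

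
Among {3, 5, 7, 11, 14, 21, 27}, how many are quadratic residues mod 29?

(3/29) = -1 → non-residue.
(5/29) = +1 → QR.
(7/29) = +1 → QR.
(11/29) = -1 → non-residue.
(14/29) = -1 → non-residue.
(21/29) = -1 → non-residue.
(27/29) = -1 → non-residue.
Total quadratic residues among the 7: 2.

2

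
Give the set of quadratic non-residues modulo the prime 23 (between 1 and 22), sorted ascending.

Square k = 1,…,11 (k and 23−k give the same square):
1²=1, 2²=4, 3²=9, 4²=16, 5²≡2, 6²≡13, 7²≡3, 8²≡18, 9²≡12, 10²≡8, 11²≡6 (mod 23).
The residues are {1, 2, 3, 4, 6, 8, 9, 12, 13, 16, 18}; the non-residues are the remaining 11 nonzero classes.

5 7 10 11 14 15 17 19 20 21 22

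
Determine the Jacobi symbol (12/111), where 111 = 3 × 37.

Pull out 2^2: since 111 ≡ 7 (mod 8), (2/111) = +1, so (2/111)^2 = +1.
Reciprocity: 3 ≡ 3 and 111 ≡ 3 (mod 4), so (3/111) = −(111/3).
Reduce top mod 3: now compute (0/3).
Top reduces to 0: gcd > 1, so the symbol is 0.

0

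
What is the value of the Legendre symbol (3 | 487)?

Reciprocity: 3 ≡ 3 and 487 ≡ 3 (mod 4), so (3/487) = −(487/3).
Reduce top mod 3: now compute (1/3).
Reached (1/3) = 1. Collecting the sign flips along the way, the symbol is -1.

-1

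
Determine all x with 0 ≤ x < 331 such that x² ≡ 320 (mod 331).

Since 331 ≡ 3 (mod 4), a square root of 320 is 320^((331+1)/4) = 320^83 mod 331.
Repeated squaring: 320^2≡121, 320^4≡77, 320^8≡302, 320^16≡179, 320^32≡265, 320^64≡53 (mod 331).
320^83 = 320^(64+16+2+1) ≡ 122 (mod 331).
Check: 122² = 14884 ≡ 320 (mod 331). The two roots are 122 and 209.

122, 209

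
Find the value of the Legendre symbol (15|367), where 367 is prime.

Reciprocity: 15 ≡ 3 and 367 ≡ 3 (mod 4), so (15/367) = −(367/15).
Reduce top mod 15: now compute (7/15).
Reciprocity: 7 ≡ 3 and 15 ≡ 3 (mod 4), so (7/15) = −(15/7).
Reduce top mod 7: now compute (1/7).
Reached (1/7) = 1. Collecting the sign flips along the way, the symbol is +1.

1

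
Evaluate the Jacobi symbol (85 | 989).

-1

Reciprocity: 85 ≡ 1 and 989 ≡ 1 (mod 4), so (85/989) = +(989/85).
Reduce top mod 85: now compute (54/85).
Pull out 2: since 85 ≡ 5 (mod 8), (2/85) = -1.
Reciprocity: 27 ≡ 3 and 85 ≡ 1 (mod 4), so (27/85) = +(85/27).
Reduce top mod 27: now compute (4/27).
Pull out 2^2: since 27 ≡ 3 (mod 8), (2/27) = -1, so (2/27)^2 = +1.
Reached (1/27) = 1. Collecting the sign flips along the way, the symbol is -1.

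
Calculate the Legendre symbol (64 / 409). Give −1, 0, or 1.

1

Euler's criterion: (64/409) ≡ 64^204 (mod 409).
64^2 ≡ 6 (mod 409)
64^4 ≡ 36 (mod 409)
64^8 ≡ 69 (mod 409)
64^16 ≡ 262 (mod 409)
64^32 ≡ 341 (mod 409)
64^64 ≡ 125 (mod 409)
64^128 ≡ 83 (mod 409)
64^204 = 64^(128+64+8+4) ≡ 1 (mod 409).
Result is 1, so (64/409) = 1.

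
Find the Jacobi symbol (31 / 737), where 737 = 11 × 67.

-1

Reciprocity: 31 ≡ 3 and 737 ≡ 1 (mod 4), so (31/737) = +(737/31).
Reduce top mod 31: now compute (24/31).
Pull out 2^3: since 31 ≡ 7 (mod 8), (2/31) = +1, so (2/31)^3 = +1.
Reciprocity: 3 ≡ 3 and 31 ≡ 3 (mod 4), so (3/31) = −(31/3).
Reduce top mod 3: now compute (1/3).
Reached (1/3) = 1. Collecting the sign flips along the way, the symbol is -1.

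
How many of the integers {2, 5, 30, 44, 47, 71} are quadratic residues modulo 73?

2

(2/73) = +1 → QR.
(5/73) = -1 → non-residue.
(30/73) = -1 → non-residue.
(44/73) = -1 → non-residue.
(47/73) = -1 → non-residue.
(71/73) = +1 → QR.
Total quadratic residues among the 6: 2.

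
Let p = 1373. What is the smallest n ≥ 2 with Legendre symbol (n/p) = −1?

(2/1373) = −1, so 2 is the smallest positive non-residue mod 1373.

2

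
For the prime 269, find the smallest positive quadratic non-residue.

2

(2/269) = −1, so 2 is the smallest positive non-residue mod 269.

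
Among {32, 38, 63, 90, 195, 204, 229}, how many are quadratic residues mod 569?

4

(32/569) = +1 → QR.
(38/569) = -1 → non-residue.
(63/569) = +1 → QR.
(90/569) = +1 → QR.
(195/569) = -1 → non-residue.
(204/569) = -1 → non-residue.
(229/569) = +1 → QR.
Total quadratic residues among the 7: 4.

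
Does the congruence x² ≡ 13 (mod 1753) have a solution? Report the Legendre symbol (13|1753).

Reciprocity: 13 ≡ 1 and 1753 ≡ 1 (mod 4), so (13/1753) = +(1753/13).
Reduce top mod 13: now compute (11/13).
Reciprocity: 11 ≡ 3 and 13 ≡ 1 (mod 4), so (11/13) = +(13/11).
Reduce top mod 11: now compute (2/11).
Pull out 2: since 11 ≡ 3 (mod 8), (2/11) = -1.
Reached (1/11) = 1. Collecting the sign flips along the way, the symbol is -1.

-1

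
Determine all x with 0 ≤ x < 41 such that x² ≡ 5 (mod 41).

41 ≡ 1 (mod 4), so we find a root by search.
Trying successive values, 13² = 169 ≡ 5 (mod 41). The other root is 41 − 13 = 28.

13, 28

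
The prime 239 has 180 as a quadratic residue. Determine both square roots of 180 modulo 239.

Since 239 ≡ 3 (mod 4), a square root of 180 is 180^((239+1)/4) = 180^60 mod 239.
Repeated squaring: 180^2≡135, 180^4≡61, 180^8≡136, 180^16≡93, 180^32≡45 (mod 239).
180^60 = 180^(32+16+8+4) ≡ 186 (mod 239).
Check: 186² = 34596 ≡ 180 (mod 239). The two roots are 53 and 186.

53, 186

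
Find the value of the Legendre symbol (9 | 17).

1

Reciprocity: 9 ≡ 1 and 17 ≡ 1 (mod 4), so (9/17) = +(17/9).
Reduce top mod 9: now compute (8/9).
Pull out 2^3: since 9 ≡ 1 (mod 8), (2/9) = +1, so (2/9)^3 = +1.
Reached (1/9) = 1. Collecting the sign flips along the way, the symbol is +1.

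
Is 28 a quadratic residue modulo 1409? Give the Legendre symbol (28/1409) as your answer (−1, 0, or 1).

Pull out 2^2: since 1409 ≡ 1 (mod 8), (2/1409) = +1, so (2/1409)^2 = +1.
Reciprocity: 7 ≡ 3 and 1409 ≡ 1 (mod 4), so (7/1409) = +(1409/7).
Reduce top mod 7: now compute (2/7).
Pull out 2: since 7 ≡ 7 (mod 8), (2/7) = +1.
Reached (1/7) = 1. Collecting the sign flips along the way, the symbol is +1.

1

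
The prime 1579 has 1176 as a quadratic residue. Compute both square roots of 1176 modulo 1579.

Since 1579 ≡ 3 (mod 4), a square root of 1176 is 1176^((1579+1)/4) = 1176^395 mod 1579.
Repeated squaring: 1176^2≡1351, 1176^4≡1456, 1176^8≡918, 1176^16≡1117, 1176^32≡279, 1176^64≡470, 1176^128≡1419, 1176^256≡336 (mod 1579).
1176^395 = 1176^(256+128+8+2+1) ≡ 483 (mod 1579).
Check: 483² = 233289 ≡ 1176 (mod 1579). The two roots are 483 and 1096.

483, 1096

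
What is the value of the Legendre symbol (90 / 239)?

1

Pull out 2: since 239 ≡ 7 (mod 8), (2/239) = +1.
Reciprocity: 45 ≡ 1 and 239 ≡ 3 (mod 4), so (45/239) = +(239/45).
Reduce top mod 45: now compute (14/45).
Pull out 2: since 45 ≡ 5 (mod 8), (2/45) = -1.
Reciprocity: 7 ≡ 3 and 45 ≡ 1 (mod 4), so (7/45) = +(45/7).
Reduce top mod 7: now compute (3/7).
Reciprocity: 3 ≡ 3 and 7 ≡ 3 (mod 4), so (3/7) = −(7/3).
Reduce top mod 3: now compute (1/3).
Reached (1/3) = 1. Collecting the sign flips along the way, the symbol is +1.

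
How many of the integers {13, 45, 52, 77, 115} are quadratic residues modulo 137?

(13/137) = -1 → non-residue.
(45/137) = -1 → non-residue.
(52/137) = -1 → non-residue.
(77/137) = +1 → QR.
(115/137) = +1 → QR.
Total quadratic residues among the 5: 2.

2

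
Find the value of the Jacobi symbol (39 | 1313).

0

Reciprocity: 39 ≡ 3 and 1313 ≡ 1 (mod 4), so (39/1313) = +(1313/39).
Reduce top mod 39: now compute (26/39).
Pull out 2: since 39 ≡ 7 (mod 8), (2/39) = +1.
Reciprocity: 13 ≡ 1 and 39 ≡ 3 (mod 4), so (13/39) = +(39/13).
Reduce top mod 13: now compute (0/13).
Top reduces to 0: gcd > 1, so the symbol is 0.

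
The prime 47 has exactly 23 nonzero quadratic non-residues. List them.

Square k = 1,…,23 (k and 47−k give the same square):
1²=1, 2²=4, 3²=9, 4²=16, 5²=25, 6²=36, 7²≡2, 8²≡17, 9²≡34, 10²≡6, 11²≡27, 12²≡3, 13²≡28, 14²≡8, 15²≡37, 16²≡21, 17²≡7, 18²≡42, 19²≡32, 20²≡24, 21²≡18, 22²≡14, 23²≡12 (mod 47).
The residues are {1, 2, 3, 4, 6, 7, 8, 9, 12, 14, 16, 17, 18, 21, 24, 25, 27, 28, 32, 34, 36, 37, 42}; the non-residues are the remaining 23 nonzero classes.

5 10 11 13 15 19 20 22 23 26 29 30 31 33 35 38 39 40 41 43 44 45 46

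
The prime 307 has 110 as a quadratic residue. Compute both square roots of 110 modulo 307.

Since 307 ≡ 3 (mod 4), a square root of 110 is 110^((307+1)/4) = 110^77 mod 307.
Repeated squaring: 110^2≡127, 110^4≡165, 110^8≡209, 110^16≡87, 110^32≡201, 110^64≡184 (mod 307).
110^77 = 110^(64+8+4+1) ≡ 234 (mod 307).
Check: 234² = 54756 ≡ 110 (mod 307). The two roots are 73 and 234.

73, 234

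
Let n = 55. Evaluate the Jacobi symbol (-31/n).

First reduce: -31 ≡ 24 (mod 55).
Pull out 2^3: since 55 ≡ 7 (mod 8), (2/55) = +1, so (2/55)^3 = +1.
Reciprocity: 3 ≡ 3 and 55 ≡ 3 (mod 4), so (3/55) = −(55/3).
Reduce top mod 3: now compute (1/3).
Reached (1/3) = 1. Collecting the sign flips along the way, the symbol is -1.

-1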